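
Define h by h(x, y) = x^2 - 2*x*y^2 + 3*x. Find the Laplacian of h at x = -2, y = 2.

∂²h/∂x² = 2
∂²h/∂y² = -4*x
∇²h = -4*x + 2
At (-2, 2): 10.

10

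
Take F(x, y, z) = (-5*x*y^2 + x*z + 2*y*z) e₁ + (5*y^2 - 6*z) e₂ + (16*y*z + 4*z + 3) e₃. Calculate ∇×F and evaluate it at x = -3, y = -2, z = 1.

(22, -7, 58)

(∇×F)₁ = ∂F₃/∂y − ∂F₂/∂z = 16*z + 6
(∇×F)₂ = ∂F₁/∂z − ∂F₃/∂x = x + 2*y
(∇×F)₃ = ∂F₂/∂x − ∂F₁/∂y = 10*x*y - 2*z
∇×F = (16*z + 6, x + 2*y, 10*x*y - 2*z)
At (-3, -2, 1): (22, -7, 58).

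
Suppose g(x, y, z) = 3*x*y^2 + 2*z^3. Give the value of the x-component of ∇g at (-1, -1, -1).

(∇g)_1 = ∂g/∂x = 3*y^2
At (-1, -1, -1): 3.

3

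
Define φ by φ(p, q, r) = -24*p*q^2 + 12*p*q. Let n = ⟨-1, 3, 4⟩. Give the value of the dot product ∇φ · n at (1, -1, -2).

216

∂φ/∂p = -24*q^2 + 12*q
∂φ/∂q = -48*p*q + 12*p
∂φ/∂r = 0
∇φ at (1, -1, -2) = (-36, 60, 0)
∇φ · n = (-36)(-1) + (60)(3) + (0)(4) = 216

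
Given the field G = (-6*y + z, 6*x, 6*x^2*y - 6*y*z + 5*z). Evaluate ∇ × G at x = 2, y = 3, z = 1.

(18, -71, 12)

(∇×G)₁ = ∂G₃/∂y − ∂G₂/∂z = 6*x^2 - 6*z
(∇×G)₂ = ∂G₁/∂z − ∂G₃/∂x = -12*x*y + 1
(∇×G)₃ = ∂G₂/∂x − ∂G₁/∂y = 12
∇×G = (6*x^2 - 6*z, -12*x*y + 1, 12)
At (2, 3, 1): (18, -71, 12).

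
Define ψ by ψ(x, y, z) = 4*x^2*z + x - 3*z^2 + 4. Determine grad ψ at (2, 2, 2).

∂ψ/∂x = 8*x*z + 1
∂ψ/∂y = 0
∂ψ/∂z = 4*x^2 - 6*z
∇ψ = (8*x*z + 1, 0, 4*x^2 - 6*z)
At (2, 2, 2): (33, 0, 4).

(33, 0, 4)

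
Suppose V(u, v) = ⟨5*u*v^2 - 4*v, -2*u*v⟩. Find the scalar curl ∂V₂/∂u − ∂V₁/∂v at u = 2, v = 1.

∂V₂/∂u = -2*v
∂V₁/∂v = 10*u*v - 4
Scalar curl = -10*u*v - 2*v + 4
At (2, 1): -18.

-18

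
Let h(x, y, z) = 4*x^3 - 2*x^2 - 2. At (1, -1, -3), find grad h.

(8, 0, 0)

∂h/∂x = 12*x^2 - 4*x
∂h/∂y = 0
∂h/∂z = 0
∇h = (12*x^2 - 4*x, 0, 0)
At (1, -1, -3): (8, 0, 0).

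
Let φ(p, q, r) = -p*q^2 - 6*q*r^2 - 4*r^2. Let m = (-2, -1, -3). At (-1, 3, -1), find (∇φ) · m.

-114

∂φ/∂p = -q^2
∂φ/∂q = -2*p*q - 6*r^2
∂φ/∂r = -12*q*r - 8*r
∇φ at (-1, 3, -1) = (-9, 0, 44)
∇φ · m = (-9)(-2) + (0)(-1) + (44)(-3) = -114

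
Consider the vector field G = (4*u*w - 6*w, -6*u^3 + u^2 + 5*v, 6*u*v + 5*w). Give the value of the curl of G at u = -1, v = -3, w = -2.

(-6, 8, -20)

(∇×G)₁ = ∂G₃/∂v − ∂G₂/∂w = 6*u
(∇×G)₂ = ∂G₁/∂w − ∂G₃/∂u = 4*u - 6*v - 6
(∇×G)₃ = ∂G₂/∂u − ∂G₁/∂v = -18*u^2 + 2*u
∇×G = (6*u, 4*u - 6*v - 6, -18*u^2 + 2*u)
At (-1, -3, -2): (-6, 8, -20).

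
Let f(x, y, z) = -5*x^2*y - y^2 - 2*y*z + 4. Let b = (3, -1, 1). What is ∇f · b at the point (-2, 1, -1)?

∂f/∂x = -10*x*y
∂f/∂y = -5*x^2 - 2*y - 2*z
∂f/∂z = -2*y
∇f at (-2, 1, -1) = (20, -20, -2)
∇f · b = (20)(3) + (-20)(-1) + (-2)(1) = 78

78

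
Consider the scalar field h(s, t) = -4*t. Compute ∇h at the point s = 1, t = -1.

∂h/∂s = 0
∂h/∂t = -4
∇h = (0, -4)
At (1, -1): (0, -4).

(0, -4)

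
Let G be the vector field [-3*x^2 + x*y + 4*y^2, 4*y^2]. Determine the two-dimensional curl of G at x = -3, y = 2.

-13

∂G₂/∂x = 0
∂G₁/∂y = x + 8*y
Scalar curl = -x - 8*y
At (-3, 2): -13.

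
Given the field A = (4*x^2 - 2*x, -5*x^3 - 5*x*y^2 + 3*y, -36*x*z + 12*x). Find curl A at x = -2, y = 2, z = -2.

(0, -84, -80)

(∇×A)₁ = ∂A₃/∂y − ∂A₂/∂z = 0
(∇×A)₂ = ∂A₁/∂z − ∂A₃/∂x = 36*z - 12
(∇×A)₃ = ∂A₂/∂x − ∂A₁/∂y = -15*x^2 - 5*y^2
∇×A = (0, 36*z - 12, -15*x^2 - 5*y^2)
At (-2, 2, -2): (0, -84, -80).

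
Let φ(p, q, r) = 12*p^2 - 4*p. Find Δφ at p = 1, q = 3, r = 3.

24

∂²φ/∂p² = 24
∂²φ/∂q² = 0
∂²φ/∂r² = 0
∇²φ = 24
At (1, 3, 3): 24.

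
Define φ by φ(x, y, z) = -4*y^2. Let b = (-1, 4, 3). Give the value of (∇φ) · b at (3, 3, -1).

-96

∂φ/∂x = 0
∂φ/∂y = -8*y
∂φ/∂z = 0
∇φ at (3, 3, -1) = (0, -24, 0)
∇φ · b = (0)(-1) + (-24)(4) + (0)(3) = -96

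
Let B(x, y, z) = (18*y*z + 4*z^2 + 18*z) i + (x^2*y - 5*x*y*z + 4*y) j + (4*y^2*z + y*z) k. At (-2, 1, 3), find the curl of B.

(17, 60, -73)

(∇×B)₁ = ∂B₃/∂y − ∂B₂/∂z = 5*x*y + 8*y*z + z
(∇×B)₂ = ∂B₁/∂z − ∂B₃/∂x = 18*y + 8*z + 18
(∇×B)₃ = ∂B₂/∂x − ∂B₁/∂y = 2*x*y - 5*y*z - 18*z
∇×B = (5*x*y + 8*y*z + z, 18*y + 8*z + 18, 2*x*y - 5*y*z - 18*z)
At (-2, 1, 3): (17, 60, -73).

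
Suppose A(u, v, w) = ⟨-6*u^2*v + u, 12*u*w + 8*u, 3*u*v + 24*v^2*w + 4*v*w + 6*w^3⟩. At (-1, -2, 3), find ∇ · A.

227

∂A₁/∂u = -12*u*v + 1
∂A₂/∂v = 0
∂A₃/∂w = 24*v^2 + 4*v + 18*w^2
∇·A = -12*u*v + 24*v^2 + 4*v + 18*w^2 + 1
At (-1, -2, 3): 227.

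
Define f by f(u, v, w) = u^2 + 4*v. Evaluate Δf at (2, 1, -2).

∂²f/∂u² = 2
∂²f/∂v² = 0
∂²f/∂w² = 0
∇²f = 2
At (2, 1, -2): 2.

2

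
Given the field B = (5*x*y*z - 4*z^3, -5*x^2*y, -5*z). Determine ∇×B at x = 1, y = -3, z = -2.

(0, -63, 40)

(∇×B)₁ = ∂B₃/∂y − ∂B₂/∂z = 0
(∇×B)₂ = ∂B₁/∂z − ∂B₃/∂x = 5*x*y - 12*z^2
(∇×B)₃ = ∂B₂/∂x − ∂B₁/∂y = -10*x*y - 5*x*z
∇×B = (0, 5*x*y - 12*z^2, -10*x*y - 5*x*z)
At (1, -3, -2): (0, -63, 40).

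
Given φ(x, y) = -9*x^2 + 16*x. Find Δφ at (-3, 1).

-18

∂²φ/∂x² = -18
∂²φ/∂y² = 0
∇²φ = -18
At (-3, 1): -18.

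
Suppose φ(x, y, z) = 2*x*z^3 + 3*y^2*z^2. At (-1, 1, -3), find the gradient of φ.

(-54, 54, -72)

∂φ/∂x = 2*z^3
∂φ/∂y = 6*y*z^2
∂φ/∂z = 6*x*z^2 + 6*y^2*z
∇φ = (2*z^3, 6*y*z^2, 6*x*z^2 + 6*y^2*z)
At (-1, 1, -3): (-54, 54, -72).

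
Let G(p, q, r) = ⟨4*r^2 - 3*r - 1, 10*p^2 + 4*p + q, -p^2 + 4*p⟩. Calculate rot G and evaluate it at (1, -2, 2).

(0, 11, 24)

(∇×G)₁ = ∂G₃/∂q − ∂G₂/∂r = 0
(∇×G)₂ = ∂G₁/∂r − ∂G₃/∂p = 2*p + 8*r - 7
(∇×G)₃ = ∂G₂/∂p − ∂G₁/∂q = 20*p + 4
∇×G = (0, 2*p + 8*r - 7, 20*p + 4)
At (1, -2, 2): (0, 11, 24).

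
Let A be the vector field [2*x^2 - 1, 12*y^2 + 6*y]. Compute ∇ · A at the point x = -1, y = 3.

74

∂A₁/∂x = 4*x
∂A₂/∂y = 24*y + 6
∇·A = 4*x + 24*y + 6
At (-1, 3): 74.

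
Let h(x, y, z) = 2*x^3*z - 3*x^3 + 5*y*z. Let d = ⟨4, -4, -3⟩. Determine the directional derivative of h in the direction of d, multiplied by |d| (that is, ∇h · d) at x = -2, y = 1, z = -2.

-263

∂h/∂x = 6*x^2*z - 9*x^2
∂h/∂y = 5*z
∂h/∂z = 2*x^3 + 5*y
∇h at (-2, 1, -2) = (-84, -10, -11)
∇h · d = (-84)(4) + (-10)(-4) + (-11)(-3) = -263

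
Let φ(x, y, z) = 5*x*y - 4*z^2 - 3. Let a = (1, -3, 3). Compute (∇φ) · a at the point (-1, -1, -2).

58

∂φ/∂x = 5*y
∂φ/∂y = 5*x
∂φ/∂z = -8*z
∇φ at (-1, -1, -2) = (-5, -5, 16)
∇φ · a = (-5)(1) + (-5)(-3) + (16)(3) = 58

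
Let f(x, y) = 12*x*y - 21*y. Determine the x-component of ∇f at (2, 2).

(∇f)_1 = ∂f/∂x = 12*y
At (2, 2): 24.

24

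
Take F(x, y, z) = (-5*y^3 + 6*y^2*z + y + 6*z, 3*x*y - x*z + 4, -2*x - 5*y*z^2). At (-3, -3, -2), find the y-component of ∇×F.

62

(∇×F)_2 = ∂F₁/∂z − ∂F₃/∂x
= 6*y^2 + 6 − (-2)
= 6*y^2 + 8
At (-3, -3, -2): 62.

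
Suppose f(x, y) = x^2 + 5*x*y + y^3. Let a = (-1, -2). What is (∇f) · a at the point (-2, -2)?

∂f/∂x = 2*x + 5*y
∂f/∂y = 5*x + 3*y^2
∇f at (-2, -2) = (-14, 2)
∇f · a = (-14)(-1) + (2)(-2) = 10

10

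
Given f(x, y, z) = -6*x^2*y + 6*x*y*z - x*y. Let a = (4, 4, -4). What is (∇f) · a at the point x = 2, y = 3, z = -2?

-788

∂f/∂x = -12*x*y + 6*y*z - y
∂f/∂y = -6*x^2 + 6*x*z - x
∂f/∂z = 6*x*y
∇f at (2, 3, -2) = (-111, -50, 36)
∇f · a = (-111)(4) + (-50)(4) + (36)(-4) = -788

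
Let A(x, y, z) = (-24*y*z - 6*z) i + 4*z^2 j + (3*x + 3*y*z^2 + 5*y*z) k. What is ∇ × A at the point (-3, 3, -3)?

(∇×A)₁ = ∂A₃/∂y − ∂A₂/∂z = 3*z^2 - 3*z
(∇×A)₂ = ∂A₁/∂z − ∂A₃/∂x = -24*y - 9
(∇×A)₃ = ∂A₂/∂x − ∂A₁/∂y = 24*z
∇×A = (3*z^2 - 3*z, -24*y - 9, 24*z)
At (-3, 3, -3): (36, -81, -72).

(36, -81, -72)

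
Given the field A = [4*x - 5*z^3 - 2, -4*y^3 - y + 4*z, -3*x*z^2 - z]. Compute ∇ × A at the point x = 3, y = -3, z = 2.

(∇×A)₁ = ∂A₃/∂y − ∂A₂/∂z = -4
(∇×A)₂ = ∂A₁/∂z − ∂A₃/∂x = -12*z^2
(∇×A)₃ = ∂A₂/∂x − ∂A₁/∂y = 0
∇×A = (-4, -12*z^2, 0)
At (3, -3, 2): (-4, -48, 0).

(-4, -48, 0)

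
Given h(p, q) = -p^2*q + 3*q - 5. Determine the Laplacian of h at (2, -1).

2

∂²h/∂p² = -2*q
∂²h/∂q² = 0
∇²h = -2*q
At (2, -1): 2.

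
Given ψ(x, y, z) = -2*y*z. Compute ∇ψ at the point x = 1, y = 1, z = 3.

(0, -6, -2)

∂ψ/∂x = 0
∂ψ/∂y = -2*z
∂ψ/∂z = -2*y
∇ψ = (0, -2*z, -2*y)
At (1, 1, 3): (0, -6, -2).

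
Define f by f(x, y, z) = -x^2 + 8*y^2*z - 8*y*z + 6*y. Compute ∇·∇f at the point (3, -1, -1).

∂²f/∂x² = -2
∂²f/∂y² = 16*z
∂²f/∂z² = 0
∇²f = 16*z - 2
At (3, -1, -1): -18.

-18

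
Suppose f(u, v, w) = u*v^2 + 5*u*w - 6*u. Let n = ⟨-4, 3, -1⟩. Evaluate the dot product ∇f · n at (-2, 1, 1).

∂f/∂u = v^2 + 5*w - 6
∂f/∂v = 2*u*v
∂f/∂w = 5*u
∇f at (-2, 1, 1) = (0, -4, -10)
∇f · n = (0)(-4) + (-4)(3) + (-10)(-1) = -2

-2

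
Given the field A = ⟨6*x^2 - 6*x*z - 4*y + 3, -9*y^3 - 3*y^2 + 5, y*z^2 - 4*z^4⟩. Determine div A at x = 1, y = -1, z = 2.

-153

∂A₁/∂x = 12*x - 6*z
∂A₂/∂y = -27*y^2 - 6*y
∂A₃/∂z = 2*y*z - 16*z^3
∇·A = 12*x - 27*y^2 + 2*y*z - 6*y - 16*z^3 - 6*z
At (1, -1, 2): -153.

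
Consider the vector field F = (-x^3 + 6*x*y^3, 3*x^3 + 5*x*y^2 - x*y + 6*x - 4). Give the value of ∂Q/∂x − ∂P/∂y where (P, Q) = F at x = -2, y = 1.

82

∂F₂/∂x = 9*x^2 + 5*y^2 - y + 6
∂F₁/∂y = 18*x*y^2
Scalar curl = 9*x^2 - 18*x*y^2 + 5*y^2 - y + 6
At (-2, 1): 82.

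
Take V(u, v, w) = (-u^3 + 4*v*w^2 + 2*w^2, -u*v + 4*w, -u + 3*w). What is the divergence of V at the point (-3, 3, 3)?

∂V₁/∂u = -3*u^2
∂V₂/∂v = -u
∂V₃/∂w = 3
∇·V = -3*u^2 - u + 3
At (-3, 3, 3): -21.

-21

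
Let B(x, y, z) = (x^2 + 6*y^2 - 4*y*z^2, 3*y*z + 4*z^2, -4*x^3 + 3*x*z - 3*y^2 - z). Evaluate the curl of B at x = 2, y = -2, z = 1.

(∇×B)₁ = ∂B₃/∂y − ∂B₂/∂z = -9*y - 8*z
(∇×B)₂ = ∂B₁/∂z − ∂B₃/∂x = 12*x^2 - 8*y*z - 3*z
(∇×B)₃ = ∂B₂/∂x − ∂B₁/∂y = -12*y + 4*z^2
∇×B = (-9*y - 8*z, 12*x^2 - 8*y*z - 3*z, -12*y + 4*z^2)
At (2, -2, 1): (10, 61, 28).

(10, 61, 28)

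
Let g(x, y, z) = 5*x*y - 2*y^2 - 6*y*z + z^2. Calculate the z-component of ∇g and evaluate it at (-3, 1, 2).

(∇g)_3 = ∂g/∂z = -6*y + 2*z
At (-3, 1, 2): -2.

-2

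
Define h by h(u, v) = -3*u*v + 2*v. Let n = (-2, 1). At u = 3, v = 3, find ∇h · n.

∂h/∂u = -3*v
∂h/∂v = -3*u + 2
∇h at (3, 3) = (-9, -7)
∇h · n = (-9)(-2) + (-7)(1) = 11

11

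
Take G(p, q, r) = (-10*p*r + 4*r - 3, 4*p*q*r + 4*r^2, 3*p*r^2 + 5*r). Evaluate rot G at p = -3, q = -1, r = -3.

(∇×G)₁ = ∂G₃/∂q − ∂G₂/∂r = -4*p*q - 8*r
(∇×G)₂ = ∂G₁/∂r − ∂G₃/∂p = -10*p - 3*r^2 + 4
(∇×G)₃ = ∂G₂/∂p − ∂G₁/∂q = 4*q*r
∇×G = (-4*p*q - 8*r, -10*p - 3*r^2 + 4, 4*q*r)
At (-3, -1, -3): (12, 7, 12).

(12, 7, 12)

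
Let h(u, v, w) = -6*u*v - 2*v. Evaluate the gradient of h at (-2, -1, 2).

(6, 10, 0)

∂h/∂u = -6*v
∂h/∂v = -6*u - 2
∂h/∂w = 0
∇h = (-6*v, -6*u - 2, 0)
At (-2, -1, 2): (6, 10, 0).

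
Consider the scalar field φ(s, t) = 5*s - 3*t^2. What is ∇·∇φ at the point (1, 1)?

∂²φ/∂s² = 0
∂²φ/∂t² = -6
∇²φ = -6
At (1, 1): -6.

-6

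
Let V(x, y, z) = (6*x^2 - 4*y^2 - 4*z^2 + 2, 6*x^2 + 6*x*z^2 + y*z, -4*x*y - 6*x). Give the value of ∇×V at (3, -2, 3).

(-118, -26, 74)

(∇×V)₁ = ∂V₃/∂y − ∂V₂/∂z = -12*x*z - 4*x - y
(∇×V)₂ = ∂V₁/∂z − ∂V₃/∂x = 4*y - 8*z + 6
(∇×V)₃ = ∂V₂/∂x − ∂V₁/∂y = 12*x + 8*y + 6*z^2
∇×V = (-12*x*z - 4*x - y, 4*y - 8*z + 6, 12*x + 8*y + 6*z^2)
At (3, -2, 3): (-118, -26, 74).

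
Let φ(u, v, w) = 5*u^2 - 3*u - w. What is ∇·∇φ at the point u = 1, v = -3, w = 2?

∂²φ/∂u² = 10
∂²φ/∂v² = 0
∂²φ/∂w² = 0
∇²φ = 10
At (1, -3, 2): 10.

10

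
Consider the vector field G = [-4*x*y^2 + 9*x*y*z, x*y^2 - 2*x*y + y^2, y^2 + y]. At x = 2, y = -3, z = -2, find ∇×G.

(∇×G)₁ = ∂G₃/∂y − ∂G₂/∂z = 2*y + 1
(∇×G)₂ = ∂G₁/∂z − ∂G₃/∂x = 9*x*y
(∇×G)₃ = ∂G₂/∂x − ∂G₁/∂y = 8*x*y - 9*x*z + y^2 - 2*y
∇×G = (2*y + 1, 9*x*y, 8*x*y - 9*x*z + y^2 - 2*y)
At (2, -3, -2): (-5, -54, 3).

(-5, -54, 3)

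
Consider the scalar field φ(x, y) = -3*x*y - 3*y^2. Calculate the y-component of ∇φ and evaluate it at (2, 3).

(∇φ)_2 = ∂φ/∂y = -3*x - 6*y
At (2, 3): -24.

-24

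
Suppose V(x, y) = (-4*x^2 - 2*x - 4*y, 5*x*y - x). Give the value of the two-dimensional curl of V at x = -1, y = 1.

8

∂V₂/∂x = 5*y - 1
∂V₁/∂y = -4
Scalar curl = 5*y + 3
At (-1, 1): 8.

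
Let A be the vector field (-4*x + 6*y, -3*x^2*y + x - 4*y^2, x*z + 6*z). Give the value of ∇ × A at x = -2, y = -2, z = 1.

(∇×A)₁ = ∂A₃/∂y − ∂A₂/∂z = 0
(∇×A)₂ = ∂A₁/∂z − ∂A₃/∂x = -z
(∇×A)₃ = ∂A₂/∂x − ∂A₁/∂y = -6*x*y - 5
∇×A = (0, -z, -6*x*y - 5)
At (-2, -2, 1): (0, -1, -29).

(0, -1, -29)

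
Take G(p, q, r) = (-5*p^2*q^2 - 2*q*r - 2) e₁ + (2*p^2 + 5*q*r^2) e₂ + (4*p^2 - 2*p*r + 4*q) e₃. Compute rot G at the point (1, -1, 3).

(∇×G)₁ = ∂G₃/∂q − ∂G₂/∂r = -10*q*r + 4
(∇×G)₂ = ∂G₁/∂r − ∂G₃/∂p = -8*p - 2*q + 2*r
(∇×G)₃ = ∂G₂/∂p − ∂G₁/∂q = 10*p^2*q + 4*p + 2*r
∇×G = (-10*q*r + 4, -8*p - 2*q + 2*r, 10*p^2*q + 4*p + 2*r)
At (1, -1, 3): (34, 0, 0).

(34, 0, 0)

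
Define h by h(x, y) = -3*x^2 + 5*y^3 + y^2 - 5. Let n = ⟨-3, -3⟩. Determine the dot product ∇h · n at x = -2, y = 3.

∂h/∂x = -6*x
∂h/∂y = 15*y^2 + 2*y
∇h at (-2, 3) = (12, 141)
∇h · n = (12)(-3) + (141)(-3) = -459

-459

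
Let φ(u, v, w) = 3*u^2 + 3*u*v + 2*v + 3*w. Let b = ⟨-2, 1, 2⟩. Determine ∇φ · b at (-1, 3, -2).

∂φ/∂u = 6*u + 3*v
∂φ/∂v = 3*u + 2
∂φ/∂w = 3
∇φ at (-1, 3, -2) = (3, -1, 3)
∇φ · b = (3)(-2) + (-1)(1) + (3)(2) = -1

-1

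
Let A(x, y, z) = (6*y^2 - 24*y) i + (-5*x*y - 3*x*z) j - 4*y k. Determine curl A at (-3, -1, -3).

(∇×A)₁ = ∂A₃/∂y − ∂A₂/∂z = 3*x - 4
(∇×A)₂ = ∂A₁/∂z − ∂A₃/∂x = 0
(∇×A)₃ = ∂A₂/∂x − ∂A₁/∂y = -17*y - 3*z + 24
∇×A = (3*x - 4, 0, -17*y - 3*z + 24)
At (-3, -1, -3): (-13, 0, 50).

(-13, 0, 50)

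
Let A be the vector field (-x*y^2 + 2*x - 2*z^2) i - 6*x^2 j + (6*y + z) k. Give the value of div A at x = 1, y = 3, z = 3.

-6

∂A₁/∂x = -y^2 + 2
∂A₂/∂y = 0
∂A₃/∂z = 1
∇·A = -y^2 + 3
At (1, 3, 3): -6.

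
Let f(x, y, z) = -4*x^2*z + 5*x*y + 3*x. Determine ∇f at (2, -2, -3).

∂f/∂x = -8*x*z + 5*y + 3
∂f/∂y = 5*x
∂f/∂z = -4*x^2
∇f = (-8*x*z + 5*y + 3, 5*x, -4*x^2)
At (2, -2, -3): (41, 10, -16).

(41, 10, -16)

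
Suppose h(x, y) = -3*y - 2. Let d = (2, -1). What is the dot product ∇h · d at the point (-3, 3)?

3

∂h/∂x = 0
∂h/∂y = -3
∇h at (-3, 3) = (0, -3)
∇h · d = (0)(2) + (-3)(-1) = 3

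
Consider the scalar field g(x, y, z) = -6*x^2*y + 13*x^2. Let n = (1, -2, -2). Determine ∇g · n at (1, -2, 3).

∂g/∂x = -12*x*y + 26*x
∂g/∂y = -6*x^2
∂g/∂z = 0
∇g at (1, -2, 3) = (50, -6, 0)
∇g · n = (50)(1) + (-6)(-2) + (0)(-2) = 62

62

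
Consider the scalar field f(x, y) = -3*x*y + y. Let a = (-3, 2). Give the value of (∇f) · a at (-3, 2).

∂f/∂x = -3*y
∂f/∂y = -3*x + 1
∇f at (-3, 2) = (-6, 10)
∇f · a = (-6)(-3) + (10)(2) = 38

38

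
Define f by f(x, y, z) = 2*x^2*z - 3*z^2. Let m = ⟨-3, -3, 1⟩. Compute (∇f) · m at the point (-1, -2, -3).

-16

∂f/∂x = 4*x*z
∂f/∂y = 0
∂f/∂z = 2*x^2 - 6*z
∇f at (-1, -2, -3) = (12, 0, 20)
∇f · m = (12)(-3) + (0)(-3) + (20)(1) = -16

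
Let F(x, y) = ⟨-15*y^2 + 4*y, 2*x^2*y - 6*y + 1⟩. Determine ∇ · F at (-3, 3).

∂F₁/∂x = 0
∂F₂/∂y = 2*x^2 - 6
∇·F = 2*x^2 - 6
At (-3, 3): 12.

12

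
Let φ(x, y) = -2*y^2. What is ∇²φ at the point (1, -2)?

∂²φ/∂x² = 0
∂²φ/∂y² = -4
∇²φ = -4
At (1, -2): -4.

-4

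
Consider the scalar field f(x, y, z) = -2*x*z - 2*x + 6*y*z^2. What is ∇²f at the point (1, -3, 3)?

∂²f/∂x² = 0
∂²f/∂y² = 0
∂²f/∂z² = 12*y
∇²f = 12*y
At (1, -3, 3): -36.

-36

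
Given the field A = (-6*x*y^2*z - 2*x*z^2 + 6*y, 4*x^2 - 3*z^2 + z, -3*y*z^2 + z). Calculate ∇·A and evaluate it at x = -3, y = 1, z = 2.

∂A₁/∂x = -6*y^2*z - 2*z^2
∂A₂/∂y = 0
∂A₃/∂z = -6*y*z + 1
∇·A = -6*y^2*z - 6*y*z - 2*z^2 + 1
At (-3, 1, 2): -31.

-31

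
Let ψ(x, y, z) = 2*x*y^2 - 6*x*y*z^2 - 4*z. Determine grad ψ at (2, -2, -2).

∂ψ/∂x = 2*y^2 - 6*y*z^2
∂ψ/∂y = 4*x*y - 6*x*z^2
∂ψ/∂z = -12*x*y*z - 4
∇ψ = (2*y^2 - 6*y*z^2, 4*x*y - 6*x*z^2, -12*x*y*z - 4)
At (2, -2, -2): (56, -64, -100).

(56, -64, -100)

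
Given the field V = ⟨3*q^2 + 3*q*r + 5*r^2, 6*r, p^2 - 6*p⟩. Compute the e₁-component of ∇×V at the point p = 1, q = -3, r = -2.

(∇×V)_1 = ∂V₃/∂q − ∂V₂/∂r
= 0 − (6)
= -6
At (1, -3, -2): -6.

-6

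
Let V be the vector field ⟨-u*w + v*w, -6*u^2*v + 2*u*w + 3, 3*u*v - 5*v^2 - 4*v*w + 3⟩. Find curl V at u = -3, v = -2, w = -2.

(25, 7, -74)

(∇×V)₁ = ∂V₃/∂v − ∂V₂/∂w = u - 10*v - 4*w
(∇×V)₂ = ∂V₁/∂w − ∂V₃/∂u = -u - 2*v
(∇×V)₃ = ∂V₂/∂u − ∂V₁/∂v = -12*u*v + w
∇×V = (u - 10*v - 4*w, -u - 2*v, -12*u*v + w)
At (-3, -2, -2): (25, 7, -74).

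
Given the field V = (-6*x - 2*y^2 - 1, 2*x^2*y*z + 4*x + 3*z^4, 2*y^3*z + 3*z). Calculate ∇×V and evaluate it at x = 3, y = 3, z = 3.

(∇×V)₁ = ∂V₃/∂y − ∂V₂/∂z = -2*x^2*y + 6*y^2*z - 12*z^3
(∇×V)₂ = ∂V₁/∂z − ∂V₃/∂x = 0
(∇×V)₃ = ∂V₂/∂x − ∂V₁/∂y = 4*x*y*z + 4*y + 4
∇×V = (-2*x^2*y + 6*y^2*z - 12*z^3, 0, 4*x*y*z + 4*y + 4)
At (3, 3, 3): (-216, 0, 124).

(-216, 0, 124)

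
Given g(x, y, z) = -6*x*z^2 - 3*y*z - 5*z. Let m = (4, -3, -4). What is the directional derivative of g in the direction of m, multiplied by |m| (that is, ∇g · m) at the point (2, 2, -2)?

-262

∂g/∂x = -6*z^2
∂g/∂y = -3*z
∂g/∂z = -12*x*z - 3*y - 5
∇g at (2, 2, -2) = (-24, 6, 37)
∇g · m = (-24)(4) + (6)(-3) + (37)(-4) = -262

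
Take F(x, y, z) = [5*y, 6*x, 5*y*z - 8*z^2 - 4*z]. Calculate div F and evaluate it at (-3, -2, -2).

∂F₁/∂x = 0
∂F₂/∂y = 0
∂F₃/∂z = 5*y - 16*z - 4
∇·F = 5*y - 16*z - 4
At (-3, -2, -2): 18.

18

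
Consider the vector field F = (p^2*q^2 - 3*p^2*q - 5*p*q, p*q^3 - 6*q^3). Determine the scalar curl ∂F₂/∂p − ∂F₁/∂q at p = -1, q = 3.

∂F₂/∂p = q^3
∂F₁/∂q = 2*p^2*q - 3*p^2 - 5*p
Scalar curl = -2*p^2*q + 3*p^2 + 5*p + q^3
At (-1, 3): 19.

19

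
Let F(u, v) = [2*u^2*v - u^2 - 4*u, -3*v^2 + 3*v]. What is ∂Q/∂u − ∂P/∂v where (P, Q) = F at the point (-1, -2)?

-2

∂F₂/∂u = 0
∂F₁/∂v = 2*u^2
Scalar curl = -2*u^2
At (-1, -2): -2.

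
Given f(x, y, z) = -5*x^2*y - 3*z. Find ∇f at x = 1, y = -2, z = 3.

∂f/∂x = -10*x*y
∂f/∂y = -5*x^2
∂f/∂z = -3
∇f = (-10*x*y, -5*x^2, -3)
At (1, -2, 3): (20, -5, -3).

(20, -5, -3)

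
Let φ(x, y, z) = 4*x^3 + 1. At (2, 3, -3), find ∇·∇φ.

48

∂²φ/∂x² = 24*x
∂²φ/∂y² = 0
∂²φ/∂z² = 0
∇²φ = 24*x
At (2, 3, -3): 48.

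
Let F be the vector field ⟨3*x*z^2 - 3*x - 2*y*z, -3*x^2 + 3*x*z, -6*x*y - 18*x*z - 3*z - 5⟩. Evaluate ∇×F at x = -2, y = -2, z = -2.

(18, -20, 2)

(∇×F)₁ = ∂F₃/∂y − ∂F₂/∂z = -9*x
(∇×F)₂ = ∂F₁/∂z − ∂F₃/∂x = 6*x*z + 4*y + 18*z
(∇×F)₃ = ∂F₂/∂x − ∂F₁/∂y = -6*x + 5*z
∇×F = (-9*x, 6*x*z + 4*y + 18*z, -6*x + 5*z)
At (-2, -2, -2): (18, -20, 2).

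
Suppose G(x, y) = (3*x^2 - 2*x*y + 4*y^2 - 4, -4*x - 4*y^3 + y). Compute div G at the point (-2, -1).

-21

∂G₁/∂x = 6*x - 2*y
∂G₂/∂y = -12*y^2 + 1
∇·G = 6*x - 12*y^2 - 2*y + 1
At (-2, -1): -21.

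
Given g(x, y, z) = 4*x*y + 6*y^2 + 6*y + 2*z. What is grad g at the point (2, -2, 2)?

(-8, -10, 2)

∂g/∂x = 4*y
∂g/∂y = 4*x + 12*y + 6
∂g/∂z = 2
∇g = (4*y, 4*x + 12*y + 6, 2)
At (2, -2, 2): (-8, -10, 2).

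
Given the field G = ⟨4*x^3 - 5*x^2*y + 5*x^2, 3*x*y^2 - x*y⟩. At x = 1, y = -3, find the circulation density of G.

35

∂G₂/∂x = 3*y^2 - y
∂G₁/∂y = -5*x^2
Scalar curl = 5*x^2 + 3*y^2 - y
At (1, -3): 35.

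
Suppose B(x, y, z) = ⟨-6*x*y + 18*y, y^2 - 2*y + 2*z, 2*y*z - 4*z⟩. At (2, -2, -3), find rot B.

(∇×B)₁ = ∂B₃/∂y − ∂B₂/∂z = 2*z - 2
(∇×B)₂ = ∂B₁/∂z − ∂B₃/∂x = 0
(∇×B)₃ = ∂B₂/∂x − ∂B₁/∂y = 6*x - 18
∇×B = (2*z - 2, 0, 6*x - 18)
At (2, -2, -3): (-8, 0, -6).

(-8, 0, -6)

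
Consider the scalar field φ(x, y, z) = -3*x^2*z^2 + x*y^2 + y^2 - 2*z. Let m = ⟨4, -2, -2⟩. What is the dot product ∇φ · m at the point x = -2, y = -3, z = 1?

124

∂φ/∂x = -6*x*z^2 + y^2
∂φ/∂y = 2*x*y + 2*y
∂φ/∂z = -6*x^2*z - 2
∇φ at (-2, -3, 1) = (21, 6, -26)
∇φ · m = (21)(4) + (6)(-2) + (-26)(-2) = 124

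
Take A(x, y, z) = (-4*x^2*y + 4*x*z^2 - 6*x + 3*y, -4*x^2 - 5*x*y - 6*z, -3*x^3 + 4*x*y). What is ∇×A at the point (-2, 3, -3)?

(∇×A)₁ = ∂A₃/∂y − ∂A₂/∂z = 4*x + 6
(∇×A)₂ = ∂A₁/∂z − ∂A₃/∂x = 9*x^2 + 8*x*z - 4*y
(∇×A)₃ = ∂A₂/∂x − ∂A₁/∂y = 4*x^2 - 8*x - 5*y - 3
∇×A = (4*x + 6, 9*x^2 + 8*x*z - 4*y, 4*x^2 - 8*x - 5*y - 3)
At (-2, 3, -3): (-2, 72, 14).

(-2, 72, 14)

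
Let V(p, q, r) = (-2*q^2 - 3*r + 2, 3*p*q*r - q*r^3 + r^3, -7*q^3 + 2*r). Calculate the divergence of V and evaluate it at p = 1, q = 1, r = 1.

∂V₁/∂p = 0
∂V₂/∂q = 3*p*r - r^3
∂V₃/∂r = 2
∇·V = 3*p*r - r^3 + 2
At (1, 1, 1): 4.

4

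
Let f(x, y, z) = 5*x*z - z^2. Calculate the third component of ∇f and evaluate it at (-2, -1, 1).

-12

(∇f)_3 = ∂f/∂z = 5*x - 2*z
At (-2, -1, 1): -12.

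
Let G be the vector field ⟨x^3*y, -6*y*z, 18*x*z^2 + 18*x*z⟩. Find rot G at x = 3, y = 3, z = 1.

(18, -36, -27)

(∇×G)₁ = ∂G₃/∂y − ∂G₂/∂z = 6*y
(∇×G)₂ = ∂G₁/∂z − ∂G₃/∂x = -18*z^2 - 18*z
(∇×G)₃ = ∂G₂/∂x − ∂G₁/∂y = -x^3
∇×G = (6*y, -18*z^2 - 18*z, -x^3)
At (3, 3, 1): (18, -36, -27).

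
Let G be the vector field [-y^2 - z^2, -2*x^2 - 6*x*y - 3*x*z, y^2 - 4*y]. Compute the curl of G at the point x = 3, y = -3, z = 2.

(∇×G)₁ = ∂G₃/∂y − ∂G₂/∂z = 3*x + 2*y - 4
(∇×G)₂ = ∂G₁/∂z − ∂G₃/∂x = -2*z
(∇×G)₃ = ∂G₂/∂x − ∂G₁/∂y = -4*x - 4*y - 3*z
∇×G = (3*x + 2*y - 4, -2*z, -4*x - 4*y - 3*z)
At (3, -3, 2): (-1, -4, -6).

(-1, -4, -6)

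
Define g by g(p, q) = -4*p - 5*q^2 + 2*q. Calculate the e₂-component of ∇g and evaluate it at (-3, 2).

(∇g)_2 = ∂g/∂q = -10*q + 2
At (-3, 2): -18.

-18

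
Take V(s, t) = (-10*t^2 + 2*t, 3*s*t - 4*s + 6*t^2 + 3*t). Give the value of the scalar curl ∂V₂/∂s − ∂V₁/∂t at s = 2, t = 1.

∂V₂/∂s = 3*t - 4
∂V₁/∂t = -20*t + 2
Scalar curl = 23*t - 6
At (2, 1): 17.

17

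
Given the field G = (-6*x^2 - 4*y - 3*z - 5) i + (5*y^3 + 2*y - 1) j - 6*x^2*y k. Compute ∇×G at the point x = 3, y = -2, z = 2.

(∇×G)₁ = ∂G₃/∂y − ∂G₂/∂z = -6*x^2
(∇×G)₂ = ∂G₁/∂z − ∂G₃/∂x = 12*x*y - 3
(∇×G)₃ = ∂G₂/∂x − ∂G₁/∂y = 4
∇×G = (-6*x^2, 12*x*y - 3, 4)
At (3, -2, 2): (-54, -75, 4).

(-54, -75, 4)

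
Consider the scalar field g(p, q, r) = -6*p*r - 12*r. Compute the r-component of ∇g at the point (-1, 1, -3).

(∇g)_3 = ∂g/∂r = -6*p - 12
At (-1, 1, -3): -6.

-6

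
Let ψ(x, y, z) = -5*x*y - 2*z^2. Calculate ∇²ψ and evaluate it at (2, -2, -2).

∂²ψ/∂x² = 0
∂²ψ/∂y² = 0
∂²ψ/∂z² = -4
∇²ψ = -4
At (2, -2, -2): -4.

-4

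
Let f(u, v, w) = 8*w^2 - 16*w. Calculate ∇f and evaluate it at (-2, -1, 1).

∂f/∂u = 0
∂f/∂v = 0
∂f/∂w = 16*w - 16
∇f = (0, 0, 16*w - 16)
At (-2, -1, 1): (0, 0, 0).

(0, 0, 0)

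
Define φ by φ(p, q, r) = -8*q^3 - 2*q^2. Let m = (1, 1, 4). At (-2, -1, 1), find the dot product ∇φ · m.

-20

∂φ/∂p = 0
∂φ/∂q = -24*q^2 - 4*q
∂φ/∂r = 0
∇φ at (-2, -1, 1) = (0, -20, 0)
∇φ · m = (0)(1) + (-20)(1) + (0)(4) = -20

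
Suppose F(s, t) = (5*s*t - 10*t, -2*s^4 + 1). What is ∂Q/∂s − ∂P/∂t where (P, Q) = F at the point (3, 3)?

-221

∂F₂/∂s = -8*s^3
∂F₁/∂t = 5*s - 10
Scalar curl = -8*s^3 - 5*s + 10
At (3, 3): -221.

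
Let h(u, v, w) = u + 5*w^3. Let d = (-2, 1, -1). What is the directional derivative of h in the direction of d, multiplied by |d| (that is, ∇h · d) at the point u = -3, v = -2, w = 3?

-137

∂h/∂u = 1
∂h/∂v = 0
∂h/∂w = 15*w^2
∇h at (-3, -2, 3) = (1, 0, 135)
∇h · d = (1)(-2) + (0)(1) + (135)(-1) = -137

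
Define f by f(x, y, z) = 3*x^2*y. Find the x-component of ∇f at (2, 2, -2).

24

(∇f)_1 = ∂f/∂x = 6*x*y
At (2, 2, -2): 24.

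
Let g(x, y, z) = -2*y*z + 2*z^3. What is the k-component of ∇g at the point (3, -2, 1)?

10

(∇g)_3 = ∂g/∂z = -2*y + 6*z^2
At (3, -2, 1): 10.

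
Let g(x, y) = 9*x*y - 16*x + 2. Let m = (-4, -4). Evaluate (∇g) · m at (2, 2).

-80

∂g/∂x = 9*y - 16
∂g/∂y = 9*x
∇g at (2, 2) = (2, 18)
∇g · m = (2)(-4) + (18)(-4) = -80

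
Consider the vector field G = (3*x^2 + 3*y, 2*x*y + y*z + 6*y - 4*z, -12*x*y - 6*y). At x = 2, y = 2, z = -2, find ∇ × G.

(∇×G)₁ = ∂G₃/∂y − ∂G₂/∂z = -12*x - y - 2
(∇×G)₂ = ∂G₁/∂z − ∂G₃/∂x = 12*y
(∇×G)₃ = ∂G₂/∂x − ∂G₁/∂y = 2*y - 3
∇×G = (-12*x - y - 2, 12*y, 2*y - 3)
At (2, 2, -2): (-28, 24, 1).

(-28, 24, 1)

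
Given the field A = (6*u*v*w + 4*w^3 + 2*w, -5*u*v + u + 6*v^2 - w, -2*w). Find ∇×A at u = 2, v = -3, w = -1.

(∇×A)₁ = ∂A₃/∂v − ∂A₂/∂w = 1
(∇×A)₂ = ∂A₁/∂w − ∂A₃/∂u = 6*u*v + 12*w^2 + 2
(∇×A)₃ = ∂A₂/∂u − ∂A₁/∂v = -6*u*w - 5*v + 1
∇×A = (1, 6*u*v + 12*w^2 + 2, -6*u*w - 5*v + 1)
At (2, -3, -1): (1, -22, 28).

(1, -22, 28)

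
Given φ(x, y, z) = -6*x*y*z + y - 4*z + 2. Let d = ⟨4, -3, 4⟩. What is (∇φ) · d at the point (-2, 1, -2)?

149

∂φ/∂x = -6*y*z
∂φ/∂y = -6*x*z + 1
∂φ/∂z = -6*x*y - 4
∇φ at (-2, 1, -2) = (12, -23, 8)
∇φ · d = (12)(4) + (-23)(-3) + (8)(4) = 149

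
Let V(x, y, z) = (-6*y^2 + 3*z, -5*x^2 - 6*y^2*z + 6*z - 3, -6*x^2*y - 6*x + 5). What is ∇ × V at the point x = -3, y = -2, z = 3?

(∇×V)₁ = ∂V₃/∂y − ∂V₂/∂z = -6*x^2 + 6*y^2 - 6
(∇×V)₂ = ∂V₁/∂z − ∂V₃/∂x = 12*x*y + 9
(∇×V)₃ = ∂V₂/∂x − ∂V₁/∂y = -10*x + 12*y
∇×V = (-6*x^2 + 6*y^2 - 6, 12*x*y + 9, -10*x + 12*y)
At (-3, -2, 3): (-36, 81, 6).

(-36, 81, 6)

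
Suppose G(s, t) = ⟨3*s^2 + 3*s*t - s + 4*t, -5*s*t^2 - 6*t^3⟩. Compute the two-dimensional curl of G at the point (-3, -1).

0

∂G₂/∂s = -5*t^2
∂G₁/∂t = 3*s + 4
Scalar curl = -3*s - 5*t^2 - 4
At (-3, -1): 0.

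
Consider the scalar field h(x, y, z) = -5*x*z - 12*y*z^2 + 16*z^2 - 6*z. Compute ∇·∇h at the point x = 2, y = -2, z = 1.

80

∂²h/∂x² = 0
∂²h/∂y² = 0
∂²h/∂z² = 8*(-3*y + 4)
∇²h = -24*y + 32
At (2, -2, 1): 80.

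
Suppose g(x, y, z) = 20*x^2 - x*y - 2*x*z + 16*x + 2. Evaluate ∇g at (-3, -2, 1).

∂g/∂x = 40*x - y - 2*z + 16
∂g/∂y = -x
∂g/∂z = -2*x
∇g = (40*x - y - 2*z + 16, -x, -2*x)
At (-3, -2, 1): (-104, 3, 6).

(-104, 3, 6)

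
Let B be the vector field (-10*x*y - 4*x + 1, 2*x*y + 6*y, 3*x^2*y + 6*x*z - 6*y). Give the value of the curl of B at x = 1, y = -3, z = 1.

(-3, 12, 4)

(∇×B)₁ = ∂B₃/∂y − ∂B₂/∂z = 3*x^2 - 6
(∇×B)₂ = ∂B₁/∂z − ∂B₃/∂x = -6*x*y - 6*z
(∇×B)₃ = ∂B₂/∂x − ∂B₁/∂y = 10*x + 2*y
∇×B = (3*x^2 - 6, -6*x*y - 6*z, 10*x + 2*y)
At (1, -3, 1): (-3, 12, 4).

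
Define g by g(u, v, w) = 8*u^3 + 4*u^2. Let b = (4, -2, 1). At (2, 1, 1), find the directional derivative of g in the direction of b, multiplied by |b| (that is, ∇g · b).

448

∂g/∂u = 24*u^2 + 8*u
∂g/∂v = 0
∂g/∂w = 0
∇g at (2, 1, 1) = (112, 0, 0)
∇g · b = (112)(4) + (0)(-2) + (0)(1) = 448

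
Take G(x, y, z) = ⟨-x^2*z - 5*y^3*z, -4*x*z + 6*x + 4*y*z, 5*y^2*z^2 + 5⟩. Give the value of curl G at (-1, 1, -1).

(2, -6, -5)

(∇×G)₁ = ∂G₃/∂y − ∂G₂/∂z = 4*x + 10*y*z^2 - 4*y
(∇×G)₂ = ∂G₁/∂z − ∂G₃/∂x = -x^2 - 5*y^3
(∇×G)₃ = ∂G₂/∂x − ∂G₁/∂y = 15*y^2*z - 4*z + 6
∇×G = (4*x + 10*y*z^2 - 4*y, -x^2 - 5*y^3, 15*y^2*z - 4*z + 6)
At (-1, 1, -1): (2, -6, -5).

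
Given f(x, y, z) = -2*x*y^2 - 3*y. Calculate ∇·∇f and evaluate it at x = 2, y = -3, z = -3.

∂²f/∂x² = 0
∂²f/∂y² = -4*x
∂²f/∂z² = 0
∇²f = -4*x
At (2, -3, -3): -8.

-8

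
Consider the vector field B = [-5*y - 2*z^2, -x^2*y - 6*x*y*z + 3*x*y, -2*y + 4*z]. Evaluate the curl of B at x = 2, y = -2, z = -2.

(-26, 8, -17)

(∇×B)₁ = ∂B₃/∂y − ∂B₂/∂z = 6*x*y - 2
(∇×B)₂ = ∂B₁/∂z − ∂B₃/∂x = -4*z
(∇×B)₃ = ∂B₂/∂x − ∂B₁/∂y = -2*x*y - 6*y*z + 3*y + 5
∇×B = (6*x*y - 2, -4*z, -2*x*y - 6*y*z + 3*y + 5)
At (2, -2, -2): (-26, 8, -17).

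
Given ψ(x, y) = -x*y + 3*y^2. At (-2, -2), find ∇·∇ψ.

∂²ψ/∂x² = 0
∂²ψ/∂y² = 6
∇²ψ = 6
At (-2, -2): 6.

6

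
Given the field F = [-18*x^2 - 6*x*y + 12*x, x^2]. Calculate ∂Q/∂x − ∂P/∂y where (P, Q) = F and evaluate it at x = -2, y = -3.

∂F₂/∂x = 2*x
∂F₁/∂y = -6*x
Scalar curl = 8*x
At (-2, -3): -16.

-16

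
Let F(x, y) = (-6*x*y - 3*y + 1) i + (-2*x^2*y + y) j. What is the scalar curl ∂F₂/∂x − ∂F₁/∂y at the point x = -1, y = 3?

9

∂F₂/∂x = -4*x*y
∂F₁/∂y = -6*x - 3
Scalar curl = -4*x*y + 6*x + 3
At (-1, 3): 9.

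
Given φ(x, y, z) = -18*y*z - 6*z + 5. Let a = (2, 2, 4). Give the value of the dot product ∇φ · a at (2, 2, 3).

-276

∂φ/∂x = 0
∂φ/∂y = -18*z
∂φ/∂z = -18*y - 6
∇φ at (2, 2, 3) = (0, -54, -42)
∇φ · a = (0)(2) + (-54)(2) + (-42)(4) = -276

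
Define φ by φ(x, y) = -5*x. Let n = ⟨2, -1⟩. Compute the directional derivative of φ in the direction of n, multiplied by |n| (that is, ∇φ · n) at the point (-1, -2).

∂φ/∂x = -5
∂φ/∂y = 0
∇φ at (-1, -2) = (-5, 0)
∇φ · n = (-5)(2) + (0)(-1) = -10

-10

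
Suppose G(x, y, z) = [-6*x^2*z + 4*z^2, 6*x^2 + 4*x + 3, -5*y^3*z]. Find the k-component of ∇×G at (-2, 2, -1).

-20

(∇×G)_3 = ∂G₂/∂x − ∂G₁/∂y
= 12*x + 4 − (0)
= 12*x + 4
At (-2, 2, -1): -20.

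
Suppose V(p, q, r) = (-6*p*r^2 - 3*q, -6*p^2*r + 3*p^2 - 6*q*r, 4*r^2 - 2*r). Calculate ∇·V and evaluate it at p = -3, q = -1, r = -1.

∂V₁/∂p = -6*r^2
∂V₂/∂q = -6*r
∂V₃/∂r = 8*r - 2
∇·V = -6*r^2 + 2*r - 2
At (-3, -1, -1): -10.

-10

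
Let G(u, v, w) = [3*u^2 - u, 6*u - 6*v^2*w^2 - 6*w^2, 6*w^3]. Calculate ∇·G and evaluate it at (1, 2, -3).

∂G₁/∂u = 6*u - 1
∂G₂/∂v = -12*v*w^2
∂G₃/∂w = 18*w^2
∇·G = 6*u - 12*v*w^2 + 18*w^2 - 1
At (1, 2, -3): -49.

-49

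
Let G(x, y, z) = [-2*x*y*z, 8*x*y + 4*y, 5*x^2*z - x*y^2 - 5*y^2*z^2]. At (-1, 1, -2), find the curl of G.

(∇×G)₁ = ∂G₃/∂y − ∂G₂/∂z = -2*x*y - 10*y*z^2
(∇×G)₂ = ∂G₁/∂z − ∂G₃/∂x = -2*x*y - 10*x*z + y^2
(∇×G)₃ = ∂G₂/∂x − ∂G₁/∂y = 2*x*z + 8*y
∇×G = (-2*x*y - 10*y*z^2, -2*x*y - 10*x*z + y^2, 2*x*z + 8*y)
At (-1, 1, -2): (-38, -17, 12).

(-38, -17, 12)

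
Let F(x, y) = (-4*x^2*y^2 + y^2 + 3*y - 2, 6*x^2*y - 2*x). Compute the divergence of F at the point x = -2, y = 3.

168

∂F₁/∂x = -8*x*y^2
∂F₂/∂y = 6*x^2
∇·F = 6*x^2 - 8*x*y^2
At (-2, 3): 168.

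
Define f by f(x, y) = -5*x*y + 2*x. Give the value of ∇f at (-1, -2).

∂f/∂x = -5*y + 2
∂f/∂y = -5*x
∇f = (-5*y + 2, -5*x)
At (-1, -2): (12, 5).

(12, 5)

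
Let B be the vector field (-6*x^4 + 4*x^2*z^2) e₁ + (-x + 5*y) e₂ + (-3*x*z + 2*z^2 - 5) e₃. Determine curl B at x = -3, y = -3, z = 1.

(0, 75, -1)

(∇×B)₁ = ∂B₃/∂y − ∂B₂/∂z = 0
(∇×B)₂ = ∂B₁/∂z − ∂B₃/∂x = 8*x^2*z + 3*z
(∇×B)₃ = ∂B₂/∂x − ∂B₁/∂y = -1
∇×B = (0, 8*x^2*z + 3*z, -1)
At (-3, -3, 1): (0, 75, -1).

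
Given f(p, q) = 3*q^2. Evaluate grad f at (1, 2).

∂f/∂p = 0
∂f/∂q = 6*q
∇f = (0, 6*q)
At (1, 2): (0, 12).

(0, 12)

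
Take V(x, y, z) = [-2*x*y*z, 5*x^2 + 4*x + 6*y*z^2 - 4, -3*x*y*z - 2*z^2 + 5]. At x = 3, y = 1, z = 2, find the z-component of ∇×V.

46

(∇×V)_3 = ∂V₂/∂x − ∂V₁/∂y
= 10*x + 4 − (-2*x*z)
= 2*x*z + 10*x + 4
At (3, 1, 2): 46.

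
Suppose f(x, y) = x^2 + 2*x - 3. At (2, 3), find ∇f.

(6, 0)

∂f/∂x = 2*x + 2
∂f/∂y = 0
∇f = (2*x + 2, 0)
At (2, 3): (6, 0).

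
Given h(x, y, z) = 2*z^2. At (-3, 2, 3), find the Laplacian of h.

∂²h/∂x² = 0
∂²h/∂y² = 0
∂²h/∂z² = 4
∇²h = 4
At (-3, 2, 3): 4.

4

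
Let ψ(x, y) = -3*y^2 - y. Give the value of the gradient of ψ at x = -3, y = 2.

∂ψ/∂x = 0
∂ψ/∂y = -6*y - 1
∇ψ = (0, -6*y - 1)
At (-3, 2): (0, -13).

(0, -13)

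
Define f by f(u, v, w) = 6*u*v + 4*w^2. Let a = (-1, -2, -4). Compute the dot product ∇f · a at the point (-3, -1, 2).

∂f/∂u = 6*v
∂f/∂v = 6*u
∂f/∂w = 8*w
∇f at (-3, -1, 2) = (-6, -18, 16)
∇f · a = (-6)(-1) + (-18)(-2) + (16)(-4) = -22

-22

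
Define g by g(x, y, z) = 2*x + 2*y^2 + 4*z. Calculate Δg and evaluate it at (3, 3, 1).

4

∂²g/∂x² = 0
∂²g/∂y² = 4
∂²g/∂z² = 0
∇²g = 4
At (3, 3, 1): 4.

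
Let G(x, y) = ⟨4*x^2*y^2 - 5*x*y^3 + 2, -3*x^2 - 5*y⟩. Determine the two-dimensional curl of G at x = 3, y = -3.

∂G₂/∂x = -6*x
∂G₁/∂y = 8*x^2*y - 15*x*y^2
Scalar curl = -8*x^2*y + 15*x*y^2 - 6*x
At (3, -3): 603.

603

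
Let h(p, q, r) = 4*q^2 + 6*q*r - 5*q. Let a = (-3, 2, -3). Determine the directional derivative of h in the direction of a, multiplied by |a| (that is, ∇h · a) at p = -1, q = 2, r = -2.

-38

∂h/∂p = 0
∂h/∂q = 8*q + 6*r - 5
∂h/∂r = 6*q
∇h at (-1, 2, -2) = (0, -1, 12)
∇h · a = (0)(-3) + (-1)(2) + (12)(-3) = -38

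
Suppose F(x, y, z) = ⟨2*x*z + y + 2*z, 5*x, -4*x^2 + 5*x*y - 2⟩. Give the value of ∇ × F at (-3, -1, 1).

(∇×F)₁ = ∂F₃/∂y − ∂F₂/∂z = 5*x
(∇×F)₂ = ∂F₁/∂z − ∂F₃/∂x = 10*x - 5*y + 2
(∇×F)₃ = ∂F₂/∂x − ∂F₁/∂y = 4
∇×F = (5*x, 10*x - 5*y + 2, 4)
At (-3, -1, 1): (-15, -23, 4).

(-15, -23, 4)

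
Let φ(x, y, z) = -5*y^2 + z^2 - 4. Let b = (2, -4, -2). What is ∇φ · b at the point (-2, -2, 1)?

-84

∂φ/∂x = 0
∂φ/∂y = -10*y
∂φ/∂z = 2*z
∇φ at (-2, -2, 1) = (0, 20, 2)
∇φ · b = (0)(2) + (20)(-4) + (2)(-2) = -84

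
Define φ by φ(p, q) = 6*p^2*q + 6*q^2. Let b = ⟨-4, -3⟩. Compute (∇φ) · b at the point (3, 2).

-522

∂φ/∂p = 12*p*q
∂φ/∂q = 6*p^2 + 12*q
∇φ at (3, 2) = (72, 78)
∇φ · b = (72)(-4) + (78)(-3) = -522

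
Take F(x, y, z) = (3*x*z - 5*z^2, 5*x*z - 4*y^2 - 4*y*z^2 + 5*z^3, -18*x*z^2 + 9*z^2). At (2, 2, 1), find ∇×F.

(∇×F)₁ = ∂F₃/∂y − ∂F₂/∂z = -5*x + 8*y*z - 15*z^2
(∇×F)₂ = ∂F₁/∂z − ∂F₃/∂x = 3*x + 18*z^2 - 10*z
(∇×F)₃ = ∂F₂/∂x − ∂F₁/∂y = 5*z
∇×F = (-5*x + 8*y*z - 15*z^2, 3*x + 18*z^2 - 10*z, 5*z)
At (2, 2, 1): (-9, 14, 5).

(-9, 14, 5)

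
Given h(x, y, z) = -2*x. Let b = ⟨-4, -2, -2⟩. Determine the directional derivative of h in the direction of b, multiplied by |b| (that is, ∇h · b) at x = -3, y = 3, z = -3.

∂h/∂x = -2
∂h/∂y = 0
∂h/∂z = 0
∇h at (-3, 3, -3) = (-2, 0, 0)
∇h · b = (-2)(-4) + (0)(-2) + (0)(-2) = 8

8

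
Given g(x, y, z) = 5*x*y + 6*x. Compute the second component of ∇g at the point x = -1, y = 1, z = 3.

(∇g)_2 = ∂g/∂y = 5*x
At (-1, 1, 3): -5.

-5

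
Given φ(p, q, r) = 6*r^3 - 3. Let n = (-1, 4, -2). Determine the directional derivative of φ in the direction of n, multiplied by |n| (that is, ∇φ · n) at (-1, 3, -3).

-324

∂φ/∂p = 0
∂φ/∂q = 0
∂φ/∂r = 18*r^2
∇φ at (-1, 3, -3) = (0, 0, 162)
∇φ · n = (0)(-1) + (0)(4) + (162)(-2) = -324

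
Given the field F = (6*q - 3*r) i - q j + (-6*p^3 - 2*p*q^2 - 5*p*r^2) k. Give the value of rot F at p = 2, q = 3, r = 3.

(-24, 132, -6)

(∇×F)₁ = ∂F₃/∂q − ∂F₂/∂r = -4*p*q
(∇×F)₂ = ∂F₁/∂r − ∂F₃/∂p = 18*p^2 + 2*q^2 + 5*r^2 - 3
(∇×F)₃ = ∂F₂/∂p − ∂F₁/∂q = -6
∇×F = (-4*p*q, 18*p^2 + 2*q^2 + 5*r^2 - 3, -6)
At (2, 3, 3): (-24, 132, -6).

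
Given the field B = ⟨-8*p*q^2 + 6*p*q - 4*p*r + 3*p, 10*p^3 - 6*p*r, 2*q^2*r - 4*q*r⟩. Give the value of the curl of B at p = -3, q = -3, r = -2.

(14, 12, 444)

(∇×B)₁ = ∂B₃/∂q − ∂B₂/∂r = 6*p + 4*q*r - 4*r
(∇×B)₂ = ∂B₁/∂r − ∂B₃/∂p = -4*p
(∇×B)₃ = ∂B₂/∂p − ∂B₁/∂q = 30*p^2 + 16*p*q - 6*p - 6*r
∇×B = (6*p + 4*q*r - 4*r, -4*p, 30*p^2 + 16*p*q - 6*p - 6*r)
At (-3, -3, -2): (14, 12, 444).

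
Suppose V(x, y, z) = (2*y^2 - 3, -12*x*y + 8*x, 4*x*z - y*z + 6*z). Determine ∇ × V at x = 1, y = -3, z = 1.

(∇×V)₁ = ∂V₃/∂y − ∂V₂/∂z = -z
(∇×V)₂ = ∂V₁/∂z − ∂V₃/∂x = -4*z
(∇×V)₃ = ∂V₂/∂x − ∂V₁/∂y = -16*y + 8
∇×V = (-z, -4*z, -16*y + 8)
At (1, -3, 1): (-1, -4, 56).

(-1, -4, 56)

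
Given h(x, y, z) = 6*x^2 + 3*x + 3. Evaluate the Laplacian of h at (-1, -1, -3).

∂²h/∂x² = 12
∂²h/∂y² = 0
∂²h/∂z² = 0
∇²h = 12
At (-1, -1, -3): 12.

12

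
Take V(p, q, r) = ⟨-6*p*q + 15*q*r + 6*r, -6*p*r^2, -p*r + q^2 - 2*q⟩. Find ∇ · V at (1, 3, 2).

-19

∂V₁/∂p = -6*q
∂V₂/∂q = 0
∂V₃/∂r = -p
∇·V = -p - 6*q
At (1, 3, 2): -19.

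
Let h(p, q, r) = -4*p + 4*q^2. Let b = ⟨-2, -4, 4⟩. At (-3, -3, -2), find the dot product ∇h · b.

∂h/∂p = -4
∂h/∂q = 8*q
∂h/∂r = 0
∇h at (-3, -3, -2) = (-4, -24, 0)
∇h · b = (-4)(-2) + (-24)(-4) + (0)(4) = 104

104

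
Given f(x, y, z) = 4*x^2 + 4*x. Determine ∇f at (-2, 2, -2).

∂f/∂x = 8*x + 4
∂f/∂y = 0
∂f/∂z = 0
∇f = (8*x + 4, 0, 0)
At (-2, 2, -2): (-12, 0, 0).

(-12, 0, 0)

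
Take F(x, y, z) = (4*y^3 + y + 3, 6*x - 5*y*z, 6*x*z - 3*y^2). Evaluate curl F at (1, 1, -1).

(-1, 6, -7)

(∇×F)₁ = ∂F₃/∂y − ∂F₂/∂z = -y
(∇×F)₂ = ∂F₁/∂z − ∂F₃/∂x = -6*z
(∇×F)₃ = ∂F₂/∂x − ∂F₁/∂y = -12*y^2 + 5
∇×F = (-y, -6*z, -12*y^2 + 5)
At (1, 1, -1): (-1, 6, -7).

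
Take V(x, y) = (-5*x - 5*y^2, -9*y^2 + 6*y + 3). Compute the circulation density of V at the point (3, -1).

-10

∂V₂/∂x = 0
∂V₁/∂y = -10*y
Scalar curl = 10*y
At (3, -1): -10.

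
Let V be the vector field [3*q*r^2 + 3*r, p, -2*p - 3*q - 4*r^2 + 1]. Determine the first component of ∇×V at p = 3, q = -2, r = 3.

-3

(∇×V)_1 = ∂V₃/∂q − ∂V₂/∂r
= -3 − (0)
= -3
At (3, -2, 3): -3.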